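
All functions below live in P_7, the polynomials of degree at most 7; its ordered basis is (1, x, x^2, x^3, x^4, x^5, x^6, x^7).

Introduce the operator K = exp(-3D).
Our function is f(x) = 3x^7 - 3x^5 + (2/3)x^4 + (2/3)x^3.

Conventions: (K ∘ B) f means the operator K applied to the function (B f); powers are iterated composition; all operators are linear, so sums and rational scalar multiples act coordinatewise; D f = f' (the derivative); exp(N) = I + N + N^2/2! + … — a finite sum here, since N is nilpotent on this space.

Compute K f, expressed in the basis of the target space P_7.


the result is g(x) = 3x^7 - 63x^6 + 564x^5 - (8368/3)x^4 + (24683/3)x^3 - 14469x^2 + 14040x - 5796

order-1 term: -63x^6 + 45x^4 - 8x^3 - 6x^2
order-2 term: 567x^5 - 270x^3 + 36x^2 + 18x
order-3 term: -2835x^4 + 810x^2 - 72x - 18
order-4 term: 8505x^3 - 1215x + 54
order-5 term: -15309x^2 + 729
order-6 term: 15309x
order-7 term: -6561
the series for exp(-3D) f terminates at order 7
exp(-3D) f = 3x^7 - 63x^6 + 564x^5 - (8368/3)x^4 + (24683/3)x^3 - 14469x^2 + 14040x - 5796


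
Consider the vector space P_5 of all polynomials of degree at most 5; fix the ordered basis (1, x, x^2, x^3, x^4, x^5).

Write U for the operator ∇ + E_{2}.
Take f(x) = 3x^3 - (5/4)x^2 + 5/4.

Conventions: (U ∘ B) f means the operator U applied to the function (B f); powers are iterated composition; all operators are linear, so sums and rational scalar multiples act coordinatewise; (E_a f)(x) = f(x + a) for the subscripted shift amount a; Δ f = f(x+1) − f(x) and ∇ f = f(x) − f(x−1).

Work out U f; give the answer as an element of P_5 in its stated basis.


the result is g(x) = 3x^3 + (103/4)x^2 + (39/2)x + 49/2

∇ f = 9x^2 - (23/2)x + 17/4
E_{2} f = 3x^3 + (67/4)x^2 + 31x + 81/4
(∇ + E_{2}) f = 3x^3 + (103/4)x^2 + (39/2)x + 49/2


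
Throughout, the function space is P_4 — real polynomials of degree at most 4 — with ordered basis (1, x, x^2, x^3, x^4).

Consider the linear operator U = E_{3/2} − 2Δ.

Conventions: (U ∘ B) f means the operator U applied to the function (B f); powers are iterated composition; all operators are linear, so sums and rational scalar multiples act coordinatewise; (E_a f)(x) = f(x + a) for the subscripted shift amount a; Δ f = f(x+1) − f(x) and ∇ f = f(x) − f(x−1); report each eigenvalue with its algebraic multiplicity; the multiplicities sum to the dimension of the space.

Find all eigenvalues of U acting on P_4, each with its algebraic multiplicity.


λ = 1 (multiplicity 5)

image of 1: 1
image of x: x - 1/2
image of x^2: x^2 - x + 1/4
image of x^3: x^3 - (3/2)x^2 + (3/4)x + 11/8
image of x^4: x^4 - 2x^3 + (3/2)x^2 + (11/2)x + 49/16
the matrix is upper triangular; its diagonal is (1, 1, 1, 1, 1)
for a triangular matrix the eigenvalues are the diagonal entries, with algebraic multiplicity their repetition count


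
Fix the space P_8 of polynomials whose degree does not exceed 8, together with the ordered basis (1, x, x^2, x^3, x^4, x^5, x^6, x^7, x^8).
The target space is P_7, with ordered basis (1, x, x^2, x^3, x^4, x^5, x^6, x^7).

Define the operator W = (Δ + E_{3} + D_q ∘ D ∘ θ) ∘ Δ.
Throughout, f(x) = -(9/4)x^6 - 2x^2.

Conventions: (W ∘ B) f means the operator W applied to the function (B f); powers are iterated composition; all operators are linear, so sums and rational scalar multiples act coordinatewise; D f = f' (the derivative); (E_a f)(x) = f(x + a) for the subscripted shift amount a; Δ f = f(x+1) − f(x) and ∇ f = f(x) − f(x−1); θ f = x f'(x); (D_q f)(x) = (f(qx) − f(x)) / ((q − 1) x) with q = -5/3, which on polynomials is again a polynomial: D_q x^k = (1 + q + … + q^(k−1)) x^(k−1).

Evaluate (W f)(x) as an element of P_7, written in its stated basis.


the result is g(x) = -(27/2)x^5 - (1215/4)x^4 - 1085x^3 - (30075/4)x^2 - (21365/2)x - 31473/4

Δ f = -(27/2)x^5 - (135/4)x^4 - 45x^3 - (135/4)x^2 - (35/2)x - 17/4
Δ Δ f = -(135/2)x^4 - 270x^3 - (945/2)x^2 - 405x - 287/2
E_{3} Δ f = -(27/2)x^5 - (945/4)x^4 - 1665x^3 - (23625/4)x^2 - (21095/2)x - 30359/4
θ Δ f = -(135/2)x^5 - 135x^4 - 135x^3 - (135/2)x^2 - (35/2)x
D θ Δ f = -(675/2)x^4 - 540x^3 - 405x^2 - 135x - 35/2
D_q D θ Δ f = 850x^3 - 1140x^2 + 270x - 135
(Δ + E_{3} + D_q ∘ D ∘ θ) Δ f = -(27/2)x^5 - (1215/4)x^4 - 1085x^3 - (30075/4)x^2 - (21365/2)x - 31473/4


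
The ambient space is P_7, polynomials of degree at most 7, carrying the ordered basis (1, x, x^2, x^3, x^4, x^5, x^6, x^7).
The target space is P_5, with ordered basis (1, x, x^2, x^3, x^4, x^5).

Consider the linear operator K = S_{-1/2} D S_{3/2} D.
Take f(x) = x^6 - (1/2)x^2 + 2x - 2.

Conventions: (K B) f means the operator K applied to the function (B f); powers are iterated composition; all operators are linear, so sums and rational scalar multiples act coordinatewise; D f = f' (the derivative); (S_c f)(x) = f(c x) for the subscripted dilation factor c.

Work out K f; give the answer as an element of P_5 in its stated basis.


D f = 6x^5 - x + 2
S_{3/2} D f = (729/16)x^5 - (3/2)x + 2
D S_{3/2} D f = (3645/16)x^4 - 3/2
S_{-1/2} (D S_{3/2} D) f = (3645/256)x^4 - 3/2

the result is g(x) = (3645/256)x^4 - 3/2


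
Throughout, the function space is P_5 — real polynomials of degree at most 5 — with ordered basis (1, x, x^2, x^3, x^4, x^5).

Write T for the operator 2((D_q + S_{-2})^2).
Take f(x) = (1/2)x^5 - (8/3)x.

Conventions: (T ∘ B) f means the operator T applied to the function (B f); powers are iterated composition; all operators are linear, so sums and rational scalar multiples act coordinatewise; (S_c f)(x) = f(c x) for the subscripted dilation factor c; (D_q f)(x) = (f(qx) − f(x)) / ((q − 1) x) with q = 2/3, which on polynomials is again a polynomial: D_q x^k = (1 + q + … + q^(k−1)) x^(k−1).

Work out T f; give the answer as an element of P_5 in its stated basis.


the image equals g(x) = 1024x^5 - (3376/81)x^4 + (13715/2187)x^3 - (64/3)x + 16/3

D_q f = (211/162)x^4 - 8/3
S_{-2} f = -16x^5 + (16/3)x
(D_q + S_{-2}) f = -16x^5 + (211/162)x^4 + (16/3)x - 8/3
D_q (D_q + S_{-2}) f = -(3376/81)x^4 + (13715/4374)x^3 + 16/3
S_{-2} (D_q + S_{-2}) f = 512x^5 + (1688/81)x^4 - (32/3)x - 8/3
(D_q + S_{-2}) (D_q + S_{-2}) f = 512x^5 - (1688/81)x^4 + (13715/4374)x^3 - (32/3)x + 8/3
(2((D_q + S_{-2})^2)) f = 1024x^5 - (3376/81)x^4 + (13715/2187)x^3 - (64/3)x + 16/3


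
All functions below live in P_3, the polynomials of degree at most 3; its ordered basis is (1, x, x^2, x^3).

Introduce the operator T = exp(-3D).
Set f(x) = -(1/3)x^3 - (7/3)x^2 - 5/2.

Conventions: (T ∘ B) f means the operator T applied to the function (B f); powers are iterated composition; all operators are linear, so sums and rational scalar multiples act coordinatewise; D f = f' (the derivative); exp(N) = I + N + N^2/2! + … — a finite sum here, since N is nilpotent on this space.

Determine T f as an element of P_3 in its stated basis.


g(x) = -(1/3)x^3 + (2/3)x^2 + 5x - 29/2

order-1 term: 3x^2 + 14x
order-2 term: -9x - 21
order-3 term: 9
the series for exp(-3D) f terminates at order 3
exp(-3D) f = -(1/3)x^3 + (2/3)x^2 + 5x - 29/2


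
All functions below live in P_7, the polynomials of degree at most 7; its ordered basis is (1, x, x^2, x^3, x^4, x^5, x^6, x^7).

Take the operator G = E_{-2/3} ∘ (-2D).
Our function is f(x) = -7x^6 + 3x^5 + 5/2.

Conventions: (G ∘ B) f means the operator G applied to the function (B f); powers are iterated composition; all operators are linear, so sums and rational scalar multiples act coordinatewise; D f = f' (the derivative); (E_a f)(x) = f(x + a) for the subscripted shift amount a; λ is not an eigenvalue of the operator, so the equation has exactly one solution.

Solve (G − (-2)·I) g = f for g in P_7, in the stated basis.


write g with unknown coordinates in the stated basis and equate coefficients in (G − (-2)·I) g = f
solving from the highest basis element down gives g = -(7/2)x^6 - (39/2)x^5 - (55/2)x^4 + (170/3)x^3 + (1730/9)x^2 + (2860/27)x - 18619/324
check: G g = 42x^5 + 55x^4 - (340/3)x^3 - (3460/9)x^2 - (5720/27)x + 9512/81
so G g − (-2)·g = -7x^6 + 3x^5 + 5/2 = f ✓

the result is g(x) = -(7/2)x^6 - (39/2)x^5 - (55/2)x^4 + (170/3)x^3 + (1730/9)x^2 + (2860/27)x - 18619/324


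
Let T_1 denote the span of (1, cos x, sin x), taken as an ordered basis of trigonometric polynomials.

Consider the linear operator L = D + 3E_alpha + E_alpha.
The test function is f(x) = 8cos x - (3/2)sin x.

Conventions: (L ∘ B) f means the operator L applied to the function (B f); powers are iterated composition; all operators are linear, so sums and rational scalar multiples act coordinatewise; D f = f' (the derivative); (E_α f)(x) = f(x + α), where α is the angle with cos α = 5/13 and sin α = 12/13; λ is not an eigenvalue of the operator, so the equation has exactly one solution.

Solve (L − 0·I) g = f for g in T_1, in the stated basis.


write g with unknown coordinates in the stated basis and equate coefficients in (L − 0·I) g = f
solving from the highest basis element down gives g = (503/634)cos x + (458/317)sin x
check: L g = 8cos x - (3/2)sin x
so L g − 0·g = 8cos x - (3/2)sin x = f ✓

the result is g(x) = (503/634)cos x + (458/317)sin x


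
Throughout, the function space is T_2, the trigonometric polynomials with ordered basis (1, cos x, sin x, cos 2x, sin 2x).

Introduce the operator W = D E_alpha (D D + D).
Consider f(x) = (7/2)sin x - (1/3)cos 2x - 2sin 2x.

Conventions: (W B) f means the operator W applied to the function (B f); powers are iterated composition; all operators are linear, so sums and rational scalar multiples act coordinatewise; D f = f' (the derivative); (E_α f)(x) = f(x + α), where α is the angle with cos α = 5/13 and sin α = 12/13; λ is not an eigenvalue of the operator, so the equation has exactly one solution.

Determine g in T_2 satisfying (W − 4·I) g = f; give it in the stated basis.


write g with unknown coordinates in the stated basis and equate coefficients in (W − 4·I) g = f
solving from the highest basis element down gives g = (119/356)cos x - (315/356)sin x + (7/48)cos 2x - (17/48)sin 2x
check: W g = (119/89)cos x - (7/178)sin x + (1/4)cos 2x - (41/12)sin 2x
so W g − 4·g = (7/2)sin x - (1/3)cos 2x - 2sin 2x = f ✓

the result is g(x) = (119/356)cos x - (315/356)sin x + (7/48)cos 2x - (17/48)sin 2x


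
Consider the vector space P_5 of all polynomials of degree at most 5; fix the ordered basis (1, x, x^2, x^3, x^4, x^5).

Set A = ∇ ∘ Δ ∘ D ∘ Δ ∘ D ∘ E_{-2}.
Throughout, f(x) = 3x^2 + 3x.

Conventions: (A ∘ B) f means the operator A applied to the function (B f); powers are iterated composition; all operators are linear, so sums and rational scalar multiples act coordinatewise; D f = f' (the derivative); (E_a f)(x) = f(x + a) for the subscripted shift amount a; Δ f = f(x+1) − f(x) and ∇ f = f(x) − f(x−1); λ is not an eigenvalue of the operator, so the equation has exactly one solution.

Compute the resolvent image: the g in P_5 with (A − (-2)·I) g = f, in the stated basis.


write g with unknown coordinates in the stated basis and equate coefficients in (A − (-2)·I) g = f
solving from the highest basis element down gives g = (3/2)x^2 + (3/2)x
check: A g = 0
so A g − (-2)·g = 3x^2 + 3x = f ✓

g(x) = (3/2)x^2 + (3/2)x


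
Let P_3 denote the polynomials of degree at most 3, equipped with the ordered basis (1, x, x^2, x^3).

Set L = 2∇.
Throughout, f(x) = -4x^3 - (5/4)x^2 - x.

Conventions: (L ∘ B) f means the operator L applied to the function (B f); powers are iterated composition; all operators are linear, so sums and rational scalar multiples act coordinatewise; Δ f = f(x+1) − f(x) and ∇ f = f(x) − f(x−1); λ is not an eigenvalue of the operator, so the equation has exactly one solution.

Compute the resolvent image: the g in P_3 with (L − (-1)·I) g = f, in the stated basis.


the result is g(x) = -4x^3 + (91/4)x^2 - 116x + 571/2

write g with unknown coordinates in the stated basis and equate coefficients in (L − (-1)·I) g = f
solving from the highest basis element down gives g = -4x^3 + (91/4)x^2 - 116x + 571/2
check: L g = -24x^2 + 115x - 571/2
so L g − (-1)·g = -4x^3 - (5/4)x^2 - x = f ✓


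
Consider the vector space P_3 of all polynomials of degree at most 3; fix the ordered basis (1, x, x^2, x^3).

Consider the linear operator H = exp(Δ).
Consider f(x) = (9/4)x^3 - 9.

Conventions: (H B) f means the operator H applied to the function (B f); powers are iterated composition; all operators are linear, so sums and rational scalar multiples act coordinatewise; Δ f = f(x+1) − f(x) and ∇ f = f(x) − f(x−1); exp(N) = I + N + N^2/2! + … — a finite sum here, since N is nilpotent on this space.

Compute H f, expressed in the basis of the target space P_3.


order-1 term: (27/4)x^2 + (27/4)x + 9/4
order-2 term: (27/4)x + 27/4
order-3 term: 9/4
the series for exp(Δ) f terminates at order 3
exp(Δ) f = (9/4)x^3 + (27/4)x^2 + (27/2)x + 9/4

g(x) = (9/4)x^3 + (27/4)x^2 + (27/2)x + 9/4


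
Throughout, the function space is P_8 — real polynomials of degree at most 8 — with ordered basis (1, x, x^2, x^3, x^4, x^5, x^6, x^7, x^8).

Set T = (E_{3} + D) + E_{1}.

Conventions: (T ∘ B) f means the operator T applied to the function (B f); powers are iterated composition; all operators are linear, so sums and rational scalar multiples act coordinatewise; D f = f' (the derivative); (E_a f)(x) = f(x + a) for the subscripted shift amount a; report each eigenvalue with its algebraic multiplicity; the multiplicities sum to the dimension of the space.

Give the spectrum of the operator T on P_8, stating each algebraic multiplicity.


image of 1: 2
image of x: 2x + 5
image of x^2: 2x^2 + 10x + 10
image of x^3: 2x^3 + 15x^2 + 30x + 28
image of x^4: 2x^4 + 20x^3 + 60x^2 + 112x + 82
image of x^5: 2x^5 + 25x^4 + 100x^3 + 280x^2 + 410x + 244
image of x^6: 2x^6 + 30x^5 + 150x^4 + 560x^3 + 1230x^2 + 1464x + 730
image of x^7: 2x^7 + 35x^6 + 210x^5 + 980x^4 + 2870x^3 + 5124x^2 + 5110x + 2188
image of x^8: 2x^8 + 40x^7 + 280x^6 + 1568x^5 + 5740x^4 + 13664x^3 + 20440x^2 + 17504x + 6562
the matrix is upper triangular; its diagonal is (2, 2, 2, 2, 2, 2, 2, 2, 2)
for a triangular matrix the eigenvalues are the diagonal entries, with algebraic multiplicity their repetition count

λ = 2 (multiplicity 9)


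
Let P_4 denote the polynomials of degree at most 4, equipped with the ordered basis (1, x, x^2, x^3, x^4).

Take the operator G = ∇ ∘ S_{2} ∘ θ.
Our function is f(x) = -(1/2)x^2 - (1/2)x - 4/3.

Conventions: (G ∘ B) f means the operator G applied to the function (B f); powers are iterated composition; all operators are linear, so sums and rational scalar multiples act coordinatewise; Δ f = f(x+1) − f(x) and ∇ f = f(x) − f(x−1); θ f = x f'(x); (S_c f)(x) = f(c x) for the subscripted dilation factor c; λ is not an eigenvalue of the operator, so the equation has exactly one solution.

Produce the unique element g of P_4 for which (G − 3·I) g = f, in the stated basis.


the result is g(x) = (1/6)x^2 + (19/18)x + 19/27

write g with unknown coordinates in the stated basis and equate coefficients in (G − 3·I) g = f
solving from the highest basis element down gives g = (1/6)x^2 + (19/18)x + 19/27
check: G g = (8/3)x + 7/9
so G g − 3·g = -(1/2)x^2 - (1/2)x - 4/3 = f ✓


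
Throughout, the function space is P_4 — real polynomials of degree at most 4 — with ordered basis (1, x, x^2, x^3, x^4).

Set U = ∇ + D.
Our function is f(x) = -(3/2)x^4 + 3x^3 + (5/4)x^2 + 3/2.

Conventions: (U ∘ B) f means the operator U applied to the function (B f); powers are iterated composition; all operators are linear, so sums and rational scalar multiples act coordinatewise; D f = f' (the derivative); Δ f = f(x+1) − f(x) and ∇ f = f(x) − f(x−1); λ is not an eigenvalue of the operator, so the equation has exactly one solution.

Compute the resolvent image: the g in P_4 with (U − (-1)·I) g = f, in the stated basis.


the image equals g(x) = -(3/2)x^4 + 15x^3 - (391/4)x^2 + 442x - 3987/4

write g with unknown coordinates in the stated basis and equate coefficients in (U − (-1)·I) g = f
solving from the highest basis element down gives g = -(3/2)x^4 + 15x^3 - (391/4)x^2 + 442x - 3987/4
check: U g = -12x^3 + 99x^2 - 442x + 3993/4
so U g − (-1)·g = -(3/2)x^4 + 3x^3 + (5/4)x^2 + 3/2 = f ✓


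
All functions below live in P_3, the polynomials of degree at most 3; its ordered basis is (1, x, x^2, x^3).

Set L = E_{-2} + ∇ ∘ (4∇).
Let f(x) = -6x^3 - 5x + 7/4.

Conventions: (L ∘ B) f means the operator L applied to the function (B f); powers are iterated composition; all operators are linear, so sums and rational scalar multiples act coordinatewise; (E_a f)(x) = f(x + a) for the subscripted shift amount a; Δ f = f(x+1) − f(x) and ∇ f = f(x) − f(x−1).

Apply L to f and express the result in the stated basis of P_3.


E_{-2} f = -6x^3 + 36x^2 - 77x + 239/4
∇ f = -18x^2 + 18x - 11
(4∇) f = -72x^2 + 72x - 44
∇ (4∇) f = -144x + 144
(E_{-2} + ∇ ∘ (4∇)) f = -6x^3 + 36x^2 - 221x + 815/4

the image equals g(x) = -6x^3 + 36x^2 - 221x + 815/4


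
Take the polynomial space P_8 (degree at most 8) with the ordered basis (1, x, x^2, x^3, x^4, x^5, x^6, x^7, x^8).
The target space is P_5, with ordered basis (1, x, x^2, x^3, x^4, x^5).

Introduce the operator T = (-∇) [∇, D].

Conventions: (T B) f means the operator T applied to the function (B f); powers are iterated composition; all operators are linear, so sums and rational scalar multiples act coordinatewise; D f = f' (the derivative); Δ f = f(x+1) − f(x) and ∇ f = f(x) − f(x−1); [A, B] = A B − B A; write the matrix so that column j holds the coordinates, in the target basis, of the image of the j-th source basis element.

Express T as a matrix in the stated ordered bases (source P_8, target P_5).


the matrix is [[0, 0, 0, 0, 0, 0, 0, 0, 0]; [0, 0, 0, 0, 0, 0, 0, 0, 0]; [0, 0, 0, 0, 0, 0, 0, 0, 0]; [0, 0, 0, 0, 0, 0, 0, 0, 0]; [0, 0, 0, 0, 0, 0, 0, 0, 0]; [0, 0, 0, 0, 0, 0, 0, 0, 0]] (rows listed top to bottom)

image of 1: 0
image of x: 0
image of x^2: 0
image of x^3: 0
image of x^4: 0
image of x^5: 0
image of x^6: 0
image of x^7: 0
image of x^8: 0
each image's coordinates form column j of the matrix


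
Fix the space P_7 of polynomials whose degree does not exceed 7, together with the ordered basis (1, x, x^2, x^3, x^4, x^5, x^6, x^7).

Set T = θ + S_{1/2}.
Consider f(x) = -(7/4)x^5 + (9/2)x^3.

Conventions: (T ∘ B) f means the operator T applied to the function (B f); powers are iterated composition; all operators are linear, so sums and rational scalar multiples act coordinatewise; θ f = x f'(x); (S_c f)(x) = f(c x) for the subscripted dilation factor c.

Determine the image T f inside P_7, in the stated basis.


θ f = -(35/4)x^5 + (27/2)x^3
S_{1/2} f = -(7/128)x^5 + (9/16)x^3
(θ + S_{1/2}) f = -(1127/128)x^5 + (225/16)x^3

the result is g(x) = -(1127/128)x^5 + (225/16)x^3


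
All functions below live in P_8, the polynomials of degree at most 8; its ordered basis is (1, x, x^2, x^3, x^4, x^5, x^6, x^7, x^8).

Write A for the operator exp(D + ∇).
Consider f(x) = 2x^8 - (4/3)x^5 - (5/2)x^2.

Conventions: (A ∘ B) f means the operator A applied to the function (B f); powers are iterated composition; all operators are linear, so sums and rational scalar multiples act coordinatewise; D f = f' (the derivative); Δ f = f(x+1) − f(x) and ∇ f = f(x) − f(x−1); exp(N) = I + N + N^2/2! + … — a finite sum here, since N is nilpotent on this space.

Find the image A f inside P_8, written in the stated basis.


order-1 term: 32x^7 - 56x^6 + 112x^5 - (460/3)x^4 + (376/3)x^3 - (208/3)x^2 + (38/3)x - 5/6
order-2 term: 224x^6 - 672x^5 + 1540x^4 - (6880/3)x^3 + 2152x^2 - (3580/3)x + 860/3
order-3 term: 896x^5 - 3360x^4 + 7840x^3 - (33080/3)x^2 + 8784x - 9268/3
order-4 term: 2240x^4 - 8960x^3 + 19040x^2 - (64160/3)x + 30518/3
order-5 term: 3584x^3 - 13440x^2 + 22400x - 43808/3
order-6 term: 3584x^2 - 10752x + 10304
order-7 term: 2048x - 3584
order-8 term: 512
the series for exp(D + ∇) f terminates at order 8
exp(D + ∇) f = 2x^8 + 32x^7 + 168x^6 + (1004/3)x^5 + (800/3)x^4 + 296x^3 + (475/2)x^2 - (262/3)x - 3/2

g(x) = 2x^8 + 32x^7 + 168x^6 + (1004/3)x^5 + (800/3)x^4 + 296x^3 + (475/2)x^2 - (262/3)x - 3/2


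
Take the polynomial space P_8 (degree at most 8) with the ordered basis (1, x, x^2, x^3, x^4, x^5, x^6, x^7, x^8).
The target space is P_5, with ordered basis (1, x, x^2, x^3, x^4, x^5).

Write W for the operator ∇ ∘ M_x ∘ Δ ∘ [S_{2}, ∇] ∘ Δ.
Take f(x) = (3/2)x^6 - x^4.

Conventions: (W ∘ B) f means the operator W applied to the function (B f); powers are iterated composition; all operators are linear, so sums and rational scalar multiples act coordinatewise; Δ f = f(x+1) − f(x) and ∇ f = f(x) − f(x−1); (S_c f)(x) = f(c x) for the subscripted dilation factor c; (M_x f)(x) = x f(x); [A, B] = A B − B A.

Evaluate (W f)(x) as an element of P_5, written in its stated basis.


Δ f = 9x^5 + (45/2)x^4 + 26x^3 + (33/2)x^2 + 5x + 1/2
∇ Δ f = 45x^4 + 33x^2 + 1
S_{2} ∇ Δ f = 720x^4 + 132x^2 + 1
S_{2} Δ f = 288x^5 + 360x^4 + 208x^3 + 66x^2 + 10x + 1/2
∇ S_{2} Δ f = 1440x^4 - 1440x^3 + 1344x^2 - 492x + 80
[S_{2}, ∇] Δ f = -720x^4 + 1440x^3 - 1212x^2 + 492x - 79
Δ [S_{2}, ∇] Δ f = -2880x^3 - 984x
M_x Δ [S_{2}, ∇] Δ f = -2880x^4 - 984x^2
∇ M_x Δ [S_{2}, ∇] Δ f = -11520x^3 + 17280x^2 - 13488x + 3864

g(x) = -11520x^3 + 17280x^2 - 13488x + 3864


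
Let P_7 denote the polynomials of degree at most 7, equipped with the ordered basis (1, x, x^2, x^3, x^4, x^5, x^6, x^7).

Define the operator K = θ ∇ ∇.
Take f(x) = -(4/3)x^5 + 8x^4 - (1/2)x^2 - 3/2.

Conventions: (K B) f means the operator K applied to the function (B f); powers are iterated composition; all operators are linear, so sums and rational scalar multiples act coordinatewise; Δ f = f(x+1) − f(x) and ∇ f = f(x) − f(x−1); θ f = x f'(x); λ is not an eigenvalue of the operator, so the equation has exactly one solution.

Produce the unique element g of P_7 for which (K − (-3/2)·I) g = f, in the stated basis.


write g with unknown coordinates in the stated basis and equate coefficients in (K − (-3/2)·I) g = f
solving from the highest basis element down gives g = -(8/9)x^5 + (16/3)x^4 + (320/9)x^3 - (1411/9)x^2 - (416/27)x - 1
check: K g = -(160/3)x^3 + (704/3)x^2 + (208/9)x
so K g − (-3/2)·g = -(4/3)x^5 + 8x^4 - (1/2)x^2 - 3/2 = f ✓

the result is g(x) = -(8/9)x^5 + (16/3)x^4 + (320/9)x^3 - (1411/9)x^2 - (416/27)x - 1


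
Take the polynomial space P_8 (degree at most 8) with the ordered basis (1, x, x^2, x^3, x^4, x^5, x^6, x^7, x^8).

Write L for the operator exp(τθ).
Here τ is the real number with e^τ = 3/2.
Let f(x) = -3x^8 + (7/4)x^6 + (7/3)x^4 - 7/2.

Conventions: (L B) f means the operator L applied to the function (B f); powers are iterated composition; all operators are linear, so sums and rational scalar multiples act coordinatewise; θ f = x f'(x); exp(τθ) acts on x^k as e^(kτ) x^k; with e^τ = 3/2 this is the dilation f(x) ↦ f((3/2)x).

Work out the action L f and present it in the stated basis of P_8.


exp(τθ) x^k = e^(kτ) x^k; with e^τ = 3/2 this sends x^k to (3/2)^k x^k
x^4 ↦ 81/16 x^4
x^6 ↦ 729/64 x^6
x^8 ↦ 6561/256 x^8
applying this coordinatewise to f: exp(τθ) f = -(19683/256)x^8 + (5103/256)x^6 + (189/16)x^4 - 7/2

the result is g(x) = -(19683/256)x^8 + (5103/256)x^6 + (189/16)x^4 - 7/2


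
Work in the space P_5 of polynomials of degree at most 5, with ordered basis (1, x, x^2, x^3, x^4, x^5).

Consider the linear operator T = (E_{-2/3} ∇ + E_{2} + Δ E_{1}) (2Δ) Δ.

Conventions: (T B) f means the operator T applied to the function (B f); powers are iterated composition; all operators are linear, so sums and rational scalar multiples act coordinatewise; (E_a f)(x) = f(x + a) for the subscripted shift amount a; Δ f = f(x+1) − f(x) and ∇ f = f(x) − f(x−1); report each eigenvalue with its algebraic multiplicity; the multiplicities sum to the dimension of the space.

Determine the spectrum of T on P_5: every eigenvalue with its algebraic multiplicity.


image of 1: 0
image of x: 0
image of x^2: 4
image of x^3: 12x + 60
image of x^4: 24x^2 + 240x + 332
image of x^5: 40x^3 + 600x^2 + 1660x + 5860/3
the matrix is upper triangular; its diagonal is (0, 0, 0, 0, 0, 0)
for a triangular matrix the eigenvalues are the diagonal entries, with algebraic multiplicity their repetition count

λ = 0 (multiplicity 6)


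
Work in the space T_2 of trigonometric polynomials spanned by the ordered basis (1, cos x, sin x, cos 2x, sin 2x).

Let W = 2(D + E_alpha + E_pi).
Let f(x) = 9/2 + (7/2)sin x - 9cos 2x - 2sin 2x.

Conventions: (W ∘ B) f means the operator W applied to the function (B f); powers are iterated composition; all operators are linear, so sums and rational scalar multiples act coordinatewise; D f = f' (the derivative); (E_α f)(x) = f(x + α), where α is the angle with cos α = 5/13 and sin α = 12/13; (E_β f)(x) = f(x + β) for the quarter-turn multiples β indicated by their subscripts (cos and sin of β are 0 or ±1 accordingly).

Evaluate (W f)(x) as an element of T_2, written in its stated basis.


g(x) = 18 + (175/13)cos x - (56/13)sin x - (2732/169)cos 2x + (8044/169)sin 2x

D f = (7/2)cos x - 4cos 2x + 18sin 2x
E_alpha f = 9/2 + (42/13)cos x + (35/26)sin x + (831/169)cos 2x + (1318/169)sin 2x
E_pi f = 9/2 - (7/2)sin x - 9cos 2x - 2sin 2x
(D + E_alpha + E_pi) f = 9 + (175/26)cos x - (28/13)sin x - (1366/169)cos 2x + (4022/169)sin 2x
(2(D + E_alpha + E_pi)) f = 18 + (175/13)cos x - (56/13)sin x - (2732/169)cos 2x + (8044/169)sin 2x


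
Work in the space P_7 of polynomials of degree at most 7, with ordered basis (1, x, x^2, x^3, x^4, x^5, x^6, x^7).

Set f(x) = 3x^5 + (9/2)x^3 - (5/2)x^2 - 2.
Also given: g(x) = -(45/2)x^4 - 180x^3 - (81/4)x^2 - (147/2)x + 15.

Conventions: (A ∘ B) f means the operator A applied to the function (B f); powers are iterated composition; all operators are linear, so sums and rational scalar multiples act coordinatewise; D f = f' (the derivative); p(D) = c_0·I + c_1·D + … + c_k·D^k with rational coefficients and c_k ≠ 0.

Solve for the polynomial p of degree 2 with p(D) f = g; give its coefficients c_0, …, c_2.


D^0 f = 3x^5 + (9/2)x^3 - (5/2)x^2 - 2
D^1 f = 15x^4 + (27/2)x^2 - 5x
D^2 f = 60x^3 + 27x - 5
matching coefficients of g against c_0 f + c_1 Df + … from the top degree down determines the c_i
solution: c_0 = 0, c_1 = -3/2, c_2 = -3

c_0 = 0, c_1 = -3/2, c_2 = -3


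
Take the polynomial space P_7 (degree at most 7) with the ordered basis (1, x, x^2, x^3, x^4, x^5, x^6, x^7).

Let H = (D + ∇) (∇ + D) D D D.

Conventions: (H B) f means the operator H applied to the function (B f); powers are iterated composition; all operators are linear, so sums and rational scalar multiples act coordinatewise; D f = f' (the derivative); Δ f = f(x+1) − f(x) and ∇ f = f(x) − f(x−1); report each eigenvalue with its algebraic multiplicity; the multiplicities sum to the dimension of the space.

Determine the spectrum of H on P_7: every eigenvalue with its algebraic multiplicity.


λ = 0 (multiplicity 8)

image of 1: 0
image of x: 0
image of x^2: 0
image of x^3: 0
image of x^4: 0
image of x^5: 480
image of x^6: 2880x - 1440
image of x^7: 10080x^2 - 10080x + 4620
the matrix is upper triangular; its diagonal is (0, 0, 0, 0, 0, 0, 0, 0)
for a triangular matrix the eigenvalues are the diagonal entries, with algebraic multiplicity their repetition count


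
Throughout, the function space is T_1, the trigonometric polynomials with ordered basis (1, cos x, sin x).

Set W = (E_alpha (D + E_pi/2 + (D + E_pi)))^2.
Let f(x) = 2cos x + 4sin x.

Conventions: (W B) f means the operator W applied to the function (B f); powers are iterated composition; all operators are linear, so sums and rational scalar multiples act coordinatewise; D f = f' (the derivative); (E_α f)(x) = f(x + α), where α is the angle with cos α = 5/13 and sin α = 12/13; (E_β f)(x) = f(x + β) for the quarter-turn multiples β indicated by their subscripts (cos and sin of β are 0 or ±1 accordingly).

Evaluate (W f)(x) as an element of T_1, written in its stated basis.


the image equals g(x) = (2360/169)cos x + (7180/169)sin x

D f = 4cos x - 2sin x
E_pi/2 f = 4cos x - 2sin x
D f = 4cos x - 2sin x
E_pi f = -2cos x - 4sin x
(D + E_pi) f = 2cos x - 6sin x
(D + E_pi/2 + (D + E_pi)) f = 10cos x - 10sin x
E_alpha (D + E_pi/2 + (D + E_pi)) f = -(70/13)cos x - (170/13)sin x
D (E_alpha (D + E_pi/2 + (D + E_pi))) f = -(170/13)cos x + (70/13)sin x
E_pi/2 (E_alpha (D + E_pi/2 + (D + E_pi))) f = -(170/13)cos x + (70/13)sin x
D (E_alpha (D + E_pi/2 + (D + E_pi))) f = -(170/13)cos x + (70/13)sin x
E_pi (E_alpha (D + E_pi/2 + (D + E_pi))) f = (70/13)cos x + (170/13)sin x
(D + E_pi) (E_alpha (D + E_pi/2 + (D + E_pi))) f = -(100/13)cos x + (240/13)sin x
(D + E_pi/2 + (D + E_pi)) (E_alpha (D + E_pi/2 + (D + E_pi))) f = -(440/13)cos x + (380/13)sin x
E_alpha (D + E_pi/2 + (D + E_pi)) (E_alpha (D + E_pi/2 + (D + E_pi))) f = (2360/169)cos x + (7180/169)sin x


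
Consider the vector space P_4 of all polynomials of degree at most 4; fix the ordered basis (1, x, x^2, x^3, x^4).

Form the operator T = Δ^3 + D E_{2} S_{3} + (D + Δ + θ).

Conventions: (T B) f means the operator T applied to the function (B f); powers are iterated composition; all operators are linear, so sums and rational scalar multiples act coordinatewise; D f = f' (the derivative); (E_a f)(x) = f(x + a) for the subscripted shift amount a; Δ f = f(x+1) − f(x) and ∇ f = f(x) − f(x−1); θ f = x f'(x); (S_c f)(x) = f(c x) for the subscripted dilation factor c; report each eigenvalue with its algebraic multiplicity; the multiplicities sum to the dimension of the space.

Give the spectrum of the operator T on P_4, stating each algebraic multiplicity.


image of 1: 0
image of x: x + 5
image of x^2: 2x^2 + 22x + 37
image of x^3: 3x^3 + 87x^2 + 327x + 331
image of x^4: 4x^4 + 332x^3 + 1950x^2 + 3916x + 2629
the matrix is upper triangular; its diagonal is (0, 1, 2, 3, 4)
for a triangular matrix the eigenvalues are the diagonal entries, with algebraic multiplicity their repetition count

λ = 0 (multiplicity 1), λ = 1 (multiplicity 1), λ = 2 (multiplicity 1), λ = 3 (multiplicity 1), λ = 4 (multiplicity 1)


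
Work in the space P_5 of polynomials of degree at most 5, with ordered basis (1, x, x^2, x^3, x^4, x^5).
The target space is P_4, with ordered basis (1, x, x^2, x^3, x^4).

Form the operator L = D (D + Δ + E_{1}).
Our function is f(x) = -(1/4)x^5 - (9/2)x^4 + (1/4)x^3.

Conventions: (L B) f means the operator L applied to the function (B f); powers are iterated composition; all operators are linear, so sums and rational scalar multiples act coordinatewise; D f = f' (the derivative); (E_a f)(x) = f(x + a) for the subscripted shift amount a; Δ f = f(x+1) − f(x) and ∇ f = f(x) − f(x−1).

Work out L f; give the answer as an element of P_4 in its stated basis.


D f = -(5/4)x^4 - 18x^3 + (3/4)x^2
Δ f = -(5/4)x^4 - (41/2)x^3 - (115/4)x^2 - (37/2)x - 9/2
E_{1} f = -(1/4)x^5 - (23/4)x^4 - (81/4)x^3 - (115/4)x^2 - (37/2)x - 9/2
(D + Δ + E_{1}) f = -(1/4)x^5 - (33/4)x^4 - (235/4)x^3 - (227/4)x^2 - 37x - 9
D (D + Δ + E_{1}) f = -(5/4)x^4 - 33x^3 - (705/4)x^2 - (227/2)x - 37

the image equals g(x) = -(5/4)x^4 - 33x^3 - (705/4)x^2 - (227/2)x - 37


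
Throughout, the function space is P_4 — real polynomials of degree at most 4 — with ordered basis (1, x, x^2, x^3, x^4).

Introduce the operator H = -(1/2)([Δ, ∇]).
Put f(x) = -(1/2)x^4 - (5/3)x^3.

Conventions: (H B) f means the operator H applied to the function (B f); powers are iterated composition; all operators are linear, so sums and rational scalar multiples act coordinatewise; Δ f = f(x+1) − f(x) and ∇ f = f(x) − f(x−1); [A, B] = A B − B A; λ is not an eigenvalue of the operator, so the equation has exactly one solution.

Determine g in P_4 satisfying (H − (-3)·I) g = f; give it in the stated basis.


the result is g(x) = -(1/6)x^4 - (5/9)x^3

write g with unknown coordinates in the stated basis and equate coefficients in (H − (-3)·I) g = f
solving from the highest basis element down gives g = -(1/6)x^4 - (5/9)x^3
check: H g = 0
so H g − (-3)·g = -(1/2)x^4 - (5/3)x^3 = f ✓


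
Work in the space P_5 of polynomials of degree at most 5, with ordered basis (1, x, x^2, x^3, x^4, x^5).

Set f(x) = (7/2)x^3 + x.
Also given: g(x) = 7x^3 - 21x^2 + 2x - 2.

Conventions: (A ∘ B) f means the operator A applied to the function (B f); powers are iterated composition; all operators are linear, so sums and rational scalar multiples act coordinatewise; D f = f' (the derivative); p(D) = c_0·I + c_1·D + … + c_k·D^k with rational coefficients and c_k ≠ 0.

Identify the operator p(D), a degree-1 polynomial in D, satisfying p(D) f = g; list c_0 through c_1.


c_0 = 2, c_1 = -2

D^0 f = (7/2)x^3 + x
D^1 f = (21/2)x^2 + 1
matching coefficients of g against c_0 f + c_1 Df + … from the top degree down determines the c_i
solution: c_0 = 2, c_1 = -2


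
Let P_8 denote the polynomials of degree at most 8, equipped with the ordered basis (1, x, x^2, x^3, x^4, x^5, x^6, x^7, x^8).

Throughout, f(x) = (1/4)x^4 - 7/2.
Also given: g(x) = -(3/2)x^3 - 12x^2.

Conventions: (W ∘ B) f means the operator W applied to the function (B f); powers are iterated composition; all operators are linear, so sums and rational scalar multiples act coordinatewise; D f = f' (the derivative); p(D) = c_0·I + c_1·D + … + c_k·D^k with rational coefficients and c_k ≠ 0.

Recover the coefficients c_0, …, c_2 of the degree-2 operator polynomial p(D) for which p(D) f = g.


D^0 f = (1/4)x^4 - 7/2
D^1 f = x^3
D^2 f = 3x^2
matching coefficients of g against c_0 f + c_1 Df + … from the top degree down determines the c_i
solution: c_0 = 0, c_1 = -3/2, c_2 = -4

p(D) = -(3/2)·D − 4·D^2, i.e. c_0 = 0, c_1 = -3/2, c_2 = -4


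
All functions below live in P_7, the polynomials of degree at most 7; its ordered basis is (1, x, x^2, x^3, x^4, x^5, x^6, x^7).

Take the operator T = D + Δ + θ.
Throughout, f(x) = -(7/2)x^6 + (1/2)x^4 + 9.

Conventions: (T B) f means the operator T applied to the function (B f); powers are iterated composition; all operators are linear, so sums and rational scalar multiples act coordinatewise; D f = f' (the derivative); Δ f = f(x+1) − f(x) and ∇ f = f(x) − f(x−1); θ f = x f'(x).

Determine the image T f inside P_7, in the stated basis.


g(x) = -21x^6 - 42x^5 - (101/2)x^4 - 66x^3 - (99/2)x^2 - 19x - 3

D f = -21x^5 + 2x^3
Δ f = -21x^5 - (105/2)x^4 - 68x^3 - (99/2)x^2 - 19x - 3
θ f = -21x^6 + 2x^4
(D + Δ + θ) f = -21x^6 - 42x^5 - (101/2)x^4 - 66x^3 - (99/2)x^2 - 19x - 3


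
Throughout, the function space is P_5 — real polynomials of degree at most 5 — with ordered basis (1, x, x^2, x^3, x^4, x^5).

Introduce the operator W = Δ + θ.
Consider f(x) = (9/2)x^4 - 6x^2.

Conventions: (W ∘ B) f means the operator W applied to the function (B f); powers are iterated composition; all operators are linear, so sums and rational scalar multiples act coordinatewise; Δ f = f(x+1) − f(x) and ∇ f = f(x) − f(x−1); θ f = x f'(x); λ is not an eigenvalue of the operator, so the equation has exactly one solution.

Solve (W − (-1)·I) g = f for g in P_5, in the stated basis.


the result is g(x) = (9/10)x^4 - (9/10)x^3 - (29/10)x^2 + (49/20)x + 9/20

write g with unknown coordinates in the stated basis and equate coefficients in (W − (-1)·I) g = f
solving from the highest basis element down gives g = (9/10)x^4 - (9/10)x^3 - (29/10)x^2 + (49/20)x + 9/20
check: W g = (18/5)x^4 + (9/10)x^3 - (31/10)x^2 - (49/20)x - 9/20
so W g − (-1)·g = (9/2)x^4 - 6x^2 = f ✓


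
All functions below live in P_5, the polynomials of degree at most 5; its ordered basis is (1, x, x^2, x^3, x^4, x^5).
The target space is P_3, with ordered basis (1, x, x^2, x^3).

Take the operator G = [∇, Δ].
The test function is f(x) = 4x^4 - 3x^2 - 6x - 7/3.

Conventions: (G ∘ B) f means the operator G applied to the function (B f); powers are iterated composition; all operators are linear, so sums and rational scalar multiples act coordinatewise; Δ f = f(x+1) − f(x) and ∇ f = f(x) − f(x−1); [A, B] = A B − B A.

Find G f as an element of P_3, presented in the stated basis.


Δ f = 16x^3 + 24x^2 + 10x - 5
∇ Δ f = 48x^2 + 2
∇ f = 16x^3 - 24x^2 + 10x - 7
Δ ∇ f = 48x^2 + 2
[∇, Δ] f = 0

g(x) = 0


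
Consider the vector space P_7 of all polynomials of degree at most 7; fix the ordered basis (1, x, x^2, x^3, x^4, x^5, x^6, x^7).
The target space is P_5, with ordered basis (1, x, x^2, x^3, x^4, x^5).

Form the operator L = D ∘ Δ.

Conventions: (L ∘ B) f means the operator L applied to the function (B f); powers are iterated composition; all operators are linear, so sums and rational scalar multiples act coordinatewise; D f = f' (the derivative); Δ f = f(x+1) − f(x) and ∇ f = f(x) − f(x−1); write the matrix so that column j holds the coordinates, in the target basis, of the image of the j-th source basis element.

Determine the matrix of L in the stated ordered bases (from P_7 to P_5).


image of 1: 0
image of x: 0
image of x^2: 2
image of x^3: 6x + 3
image of x^4: 12x^2 + 12x + 4
image of x^5: 20x^3 + 30x^2 + 20x + 5
image of x^6: 30x^4 + 60x^3 + 60x^2 + 30x + 6
image of x^7: 42x^5 + 105x^4 + 140x^3 + 105x^2 + 42x + 7
each image's coordinates form column j of the matrix

the matrix is [[0, 0, 2, 3, 4, 5, 6, 7]; [0, 0, 0, 6, 12, 20, 30, 42]; [0, 0, 0, 0, 12, 30, 60, 105]; [0, 0, 0, 0, 0, 20, 60, 140]; [0, 0, 0, 0, 0, 0, 30, 105]; [0, 0, 0, 0, 0, 0, 0, 42]] (rows listed top to bottom)


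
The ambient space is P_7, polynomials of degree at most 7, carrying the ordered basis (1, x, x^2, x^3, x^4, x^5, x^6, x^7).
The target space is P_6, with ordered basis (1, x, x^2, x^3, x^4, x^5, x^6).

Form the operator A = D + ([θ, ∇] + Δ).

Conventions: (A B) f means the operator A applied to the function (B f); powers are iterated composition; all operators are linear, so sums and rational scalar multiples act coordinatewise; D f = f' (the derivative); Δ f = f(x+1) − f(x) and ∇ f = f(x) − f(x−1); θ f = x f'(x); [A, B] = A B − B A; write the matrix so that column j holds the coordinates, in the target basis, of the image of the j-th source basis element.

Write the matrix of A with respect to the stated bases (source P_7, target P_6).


image of 1: 0
image of x: 1
image of x^2: 2x + 3
image of x^3: 3x^2 + 9x - 2
image of x^4: 4x^3 + 18x^2 - 8x + 5
image of x^5: 5x^4 + 30x^3 - 20x^2 + 25x - 4
image of x^6: 6x^5 + 45x^4 - 40x^3 + 75x^2 - 24x + 7
image of x^7: 7x^6 + 63x^5 - 70x^4 + 175x^3 - 84x^2 + 49x - 6
each image's coordinates form column j of the matrix

the matrix is [[0, 1, 3, -2, 5, -4, 7, -6]; [0, 0, 2, 9, -8, 25, -24, 49]; [0, 0, 0, 3, 18, -20, 75, -84]; [0, 0, 0, 0, 4, 30, -40, 175]; [0, 0, 0, 0, 0, 5, 45, -70]; [0, 0, 0, 0, 0, 0, 6, 63]; [0, 0, 0, 0, 0, 0, 0, 7]] (rows listed top to bottom)


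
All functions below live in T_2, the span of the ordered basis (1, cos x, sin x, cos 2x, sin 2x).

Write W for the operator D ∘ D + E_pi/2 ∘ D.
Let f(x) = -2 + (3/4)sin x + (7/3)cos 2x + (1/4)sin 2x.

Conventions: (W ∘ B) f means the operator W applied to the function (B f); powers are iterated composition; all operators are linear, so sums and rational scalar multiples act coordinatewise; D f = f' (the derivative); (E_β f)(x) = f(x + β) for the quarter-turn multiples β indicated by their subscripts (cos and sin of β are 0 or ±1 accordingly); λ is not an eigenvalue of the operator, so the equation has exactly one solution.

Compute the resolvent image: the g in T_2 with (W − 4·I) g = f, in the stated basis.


write g with unknown coordinates in the stated basis and equate coefficients in (W − 4·I) g = f
solving from the highest basis element down gives g = 1/2 - (1/8)sin x - (109/408)cos 2x - (5/51)sin 2x
check: W g = (1/4)sin x + (43/34)cos 2x - (29/204)sin 2x
so W g − 4·g = -2 + (3/4)sin x + (7/3)cos 2x + (1/4)sin 2x = f ✓

g(x) = 1/2 - (1/8)sin x - (109/408)cos 2x - (5/51)sin 2x
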